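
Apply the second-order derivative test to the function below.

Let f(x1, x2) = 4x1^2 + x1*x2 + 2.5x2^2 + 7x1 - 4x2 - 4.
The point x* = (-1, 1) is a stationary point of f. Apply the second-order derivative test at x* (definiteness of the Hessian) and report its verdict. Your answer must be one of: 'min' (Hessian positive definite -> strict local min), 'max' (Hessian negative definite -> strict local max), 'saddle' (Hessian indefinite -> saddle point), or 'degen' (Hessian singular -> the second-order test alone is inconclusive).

Compute the Hessian H = grad^2 f:
  H = [[8, 1], [1, 5]]
Verify stationarity: grad f(x*) = H x* + g = (0, 0).
Eigenvalues of H: 4.6972, 8.3028.
Both eigenvalues > 0, so H is positive definite -> x* is a strict local min.

min


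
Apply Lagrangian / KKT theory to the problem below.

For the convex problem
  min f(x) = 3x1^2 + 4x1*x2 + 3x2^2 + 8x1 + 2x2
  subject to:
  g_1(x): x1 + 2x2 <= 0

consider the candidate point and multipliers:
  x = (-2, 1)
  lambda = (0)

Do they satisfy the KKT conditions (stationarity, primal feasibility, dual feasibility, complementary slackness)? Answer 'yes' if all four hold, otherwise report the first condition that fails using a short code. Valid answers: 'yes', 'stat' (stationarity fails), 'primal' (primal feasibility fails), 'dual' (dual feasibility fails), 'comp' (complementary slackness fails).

Gradient of f: grad f(x) = Q x + c = (0, 0)
Constraint values g_i(x) = a_i^T x - b_i:
  g_1((-2, 1)) = 0
Stationarity residual: grad f(x) + sum_i lambda_i a_i = (0, 0)
  -> stationarity OK
Primal feasibility (all g_i <= 0): OK
Dual feasibility (all lambda_i >= 0): OK
Complementary slackness (lambda_i * g_i(x) = 0 for all i): OK

Verdict: yes, KKT holds.

yes


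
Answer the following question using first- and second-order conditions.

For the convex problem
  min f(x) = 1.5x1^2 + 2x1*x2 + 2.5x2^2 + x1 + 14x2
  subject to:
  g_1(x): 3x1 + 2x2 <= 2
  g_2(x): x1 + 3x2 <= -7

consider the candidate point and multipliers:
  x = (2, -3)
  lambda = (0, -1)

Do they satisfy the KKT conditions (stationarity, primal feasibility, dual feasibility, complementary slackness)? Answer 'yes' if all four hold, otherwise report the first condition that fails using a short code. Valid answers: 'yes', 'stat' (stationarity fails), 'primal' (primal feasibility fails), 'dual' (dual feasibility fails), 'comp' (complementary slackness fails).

Gradient of f: grad f(x) = Q x + c = (1, 3)
Constraint values g_i(x) = a_i^T x - b_i:
  g_1((2, -3)) = -2
  g_2((2, -3)) = 0
Stationarity residual: grad f(x) + sum_i lambda_i a_i = (0, 0)
  -> stationarity OK
Primal feasibility (all g_i <= 0): OK
Dual feasibility (all lambda_i >= 0): FAILS
Complementary slackness (lambda_i * g_i(x) = 0 for all i): OK

Verdict: the first failing condition is dual_feasibility -> dual.

dual


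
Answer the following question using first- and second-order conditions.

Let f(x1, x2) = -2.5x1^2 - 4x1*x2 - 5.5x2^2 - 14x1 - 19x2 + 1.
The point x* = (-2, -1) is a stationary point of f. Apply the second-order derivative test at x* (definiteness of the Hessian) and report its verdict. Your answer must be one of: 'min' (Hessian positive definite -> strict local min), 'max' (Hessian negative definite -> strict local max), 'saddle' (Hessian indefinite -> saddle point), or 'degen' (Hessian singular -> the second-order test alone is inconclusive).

Compute the Hessian H = grad^2 f:
  H = [[-5, -4], [-4, -11]]
Verify stationarity: grad f(x*) = H x* + g = (0, 0).
Eigenvalues of H: -13, -3.
Both eigenvalues < 0, so H is negative definite -> x* is a strict local max.

max


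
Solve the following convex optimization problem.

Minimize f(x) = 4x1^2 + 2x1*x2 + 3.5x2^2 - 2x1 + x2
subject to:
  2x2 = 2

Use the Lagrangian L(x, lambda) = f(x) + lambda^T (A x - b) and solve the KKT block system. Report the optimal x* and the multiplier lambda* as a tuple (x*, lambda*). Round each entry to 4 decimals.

Form the Lagrangian:
  L(x, lambda) = (1/2) x^T Q x + c^T x + lambda^T (A x - b)
Stationarity (grad_x L = 0): Q x + c + A^T lambda = 0.
Primal feasibility: A x = b.

This gives the KKT block system:
  [ Q   A^T ] [ x     ]   [-c ]
  [ A    0  ] [ lambda ] = [ b ]

Solving the linear system:
  x*      = (0, 1)
  lambda* = (-4)
  f(x*)   = 4.5

x* = (0, 1), lambda* = (-4)


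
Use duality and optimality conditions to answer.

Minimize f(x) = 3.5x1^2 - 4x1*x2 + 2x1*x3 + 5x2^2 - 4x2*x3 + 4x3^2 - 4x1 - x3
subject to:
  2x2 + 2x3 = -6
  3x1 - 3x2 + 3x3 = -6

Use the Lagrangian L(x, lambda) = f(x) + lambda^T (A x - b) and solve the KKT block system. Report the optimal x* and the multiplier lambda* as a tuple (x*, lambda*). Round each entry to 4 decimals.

Form the Lagrangian:
  L(x, lambda) = (1/2) x^T Q x + c^T x + lambda^T (A x - b)
Stationarity (grad_x L = 0): Q x + c + A^T lambda = 0.
Primal feasibility: A x = b.

This gives the KKT block system:
  [ Q   A^T ] [ x     ]   [-c ]
  [ A    0  ] [ lambda ] = [ b ]

Solving the linear system:
  x*      = (-0.6667, -0.8333, -2.1667)
  lambda* = (3.3333, 3.2222)
  f(x*)   = 22.0833

x* = (-0.6667, -0.8333, -2.1667), lambda* = (3.3333, 3.2222)


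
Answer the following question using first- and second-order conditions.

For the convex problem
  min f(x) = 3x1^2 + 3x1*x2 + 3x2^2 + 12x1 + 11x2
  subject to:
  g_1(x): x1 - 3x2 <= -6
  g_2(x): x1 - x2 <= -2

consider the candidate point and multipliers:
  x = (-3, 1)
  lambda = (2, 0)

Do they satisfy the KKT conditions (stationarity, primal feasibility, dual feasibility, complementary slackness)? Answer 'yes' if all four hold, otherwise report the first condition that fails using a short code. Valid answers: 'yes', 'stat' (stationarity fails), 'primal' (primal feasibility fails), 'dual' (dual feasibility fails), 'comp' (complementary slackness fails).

Gradient of f: grad f(x) = Q x + c = (-3, 8)
Constraint values g_i(x) = a_i^T x - b_i:
  g_1((-3, 1)) = 0
  g_2((-3, 1)) = -2
Stationarity residual: grad f(x) + sum_i lambda_i a_i = (-1, 2)
  -> stationarity FAILS
Primal feasibility (all g_i <= 0): OK
Dual feasibility (all lambda_i >= 0): OK
Complementary slackness (lambda_i * g_i(x) = 0 for all i): OK

Verdict: the first failing condition is stationarity -> stat.

stat


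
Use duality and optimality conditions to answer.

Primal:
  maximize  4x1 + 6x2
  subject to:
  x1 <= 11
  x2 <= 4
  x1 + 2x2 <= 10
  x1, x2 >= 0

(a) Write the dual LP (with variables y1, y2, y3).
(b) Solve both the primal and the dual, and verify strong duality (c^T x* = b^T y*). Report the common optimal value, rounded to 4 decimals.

The standard primal-dual pair for 'max c^T x s.t. A x <= b, x >= 0' is:
  Dual:  min b^T y  s.t.  A^T y >= c,  y >= 0.

So the dual LP is:
  minimize  11y1 + 4y2 + 10y3
  subject to:
    y1 + y3 >= 4
    y2 + 2y3 >= 6
    y1, y2, y3 >= 0

Solving the primal: x* = (10, 0).
  primal value c^T x* = 40.
Solving the dual: y* = (0, 0, 4).
  dual value b^T y* = 40.
Strong duality: c^T x* = b^T y*. Confirmed.

40


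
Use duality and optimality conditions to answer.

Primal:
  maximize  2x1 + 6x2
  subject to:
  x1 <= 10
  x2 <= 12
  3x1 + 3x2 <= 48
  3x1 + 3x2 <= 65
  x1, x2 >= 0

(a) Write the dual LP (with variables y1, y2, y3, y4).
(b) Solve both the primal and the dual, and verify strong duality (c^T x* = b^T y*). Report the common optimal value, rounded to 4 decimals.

The standard primal-dual pair for 'max c^T x s.t. A x <= b, x >= 0' is:
  Dual:  min b^T y  s.t.  A^T y >= c,  y >= 0.

So the dual LP is:
  minimize  10y1 + 12y2 + 48y3 + 65y4
  subject to:
    y1 + 3y3 + 3y4 >= 2
    y2 + 3y3 + 3y4 >= 6
    y1, y2, y3, y4 >= 0

Solving the primal: x* = (4, 12).
  primal value c^T x* = 80.
Solving the dual: y* = (0, 4, 0.6667, 0).
  dual value b^T y* = 80.
Strong duality: c^T x* = b^T y*. Confirmed.

80


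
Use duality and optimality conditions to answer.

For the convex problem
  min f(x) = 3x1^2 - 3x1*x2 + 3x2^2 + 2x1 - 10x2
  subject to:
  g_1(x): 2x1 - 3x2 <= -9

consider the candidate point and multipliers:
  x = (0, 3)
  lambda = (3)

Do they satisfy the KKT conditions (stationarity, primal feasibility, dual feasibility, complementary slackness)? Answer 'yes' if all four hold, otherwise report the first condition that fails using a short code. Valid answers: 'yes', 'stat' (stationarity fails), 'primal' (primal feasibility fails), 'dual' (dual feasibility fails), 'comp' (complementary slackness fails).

Gradient of f: grad f(x) = Q x + c = (-7, 8)
Constraint values g_i(x) = a_i^T x - b_i:
  g_1((0, 3)) = 0
Stationarity residual: grad f(x) + sum_i lambda_i a_i = (-1, -1)
  -> stationarity FAILS
Primal feasibility (all g_i <= 0): OK
Dual feasibility (all lambda_i >= 0): OK
Complementary slackness (lambda_i * g_i(x) = 0 for all i): OK

Verdict: the first failing condition is stationarity -> stat.

stat


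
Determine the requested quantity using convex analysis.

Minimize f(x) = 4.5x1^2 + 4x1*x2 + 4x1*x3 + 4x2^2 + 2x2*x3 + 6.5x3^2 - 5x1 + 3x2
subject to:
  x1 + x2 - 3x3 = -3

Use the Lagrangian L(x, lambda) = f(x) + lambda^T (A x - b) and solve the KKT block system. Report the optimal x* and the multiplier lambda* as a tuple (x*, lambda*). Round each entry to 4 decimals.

Form the Lagrangian:
  L(x, lambda) = (1/2) x^T Q x + c^T x + lambda^T (A x - b)
Stationarity (grad_x L = 0): Q x + c + A^T lambda = 0.
Primal feasibility: A x = b.

This gives the KKT block system:
  [ Q   A^T ] [ x     ]   [-c ]
  [ A    0  ] [ lambda ] = [ b ]

Solving the linear system:
  x*      = (0.3907, -1.1358, 0.7516)
  lambda* = (3.0207)
  f(x*)   = 1.8506

x* = (0.3907, -1.1358, 0.7516), lambda* = (3.0207)


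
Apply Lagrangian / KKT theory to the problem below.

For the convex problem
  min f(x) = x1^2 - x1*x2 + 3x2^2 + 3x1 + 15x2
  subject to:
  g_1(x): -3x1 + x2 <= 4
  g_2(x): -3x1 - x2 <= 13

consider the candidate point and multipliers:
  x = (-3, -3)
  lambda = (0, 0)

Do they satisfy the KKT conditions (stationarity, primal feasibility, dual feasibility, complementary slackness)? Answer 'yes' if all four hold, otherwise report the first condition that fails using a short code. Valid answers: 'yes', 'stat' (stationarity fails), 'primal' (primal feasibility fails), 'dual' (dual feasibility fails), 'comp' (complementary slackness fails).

Gradient of f: grad f(x) = Q x + c = (0, 0)
Constraint values g_i(x) = a_i^T x - b_i:
  g_1((-3, -3)) = 2
  g_2((-3, -3)) = -1
Stationarity residual: grad f(x) + sum_i lambda_i a_i = (0, 0)
  -> stationarity OK
Primal feasibility (all g_i <= 0): FAILS
Dual feasibility (all lambda_i >= 0): OK
Complementary slackness (lambda_i * g_i(x) = 0 for all i): OK

Verdict: the first failing condition is primal_feasibility -> primal.

primal


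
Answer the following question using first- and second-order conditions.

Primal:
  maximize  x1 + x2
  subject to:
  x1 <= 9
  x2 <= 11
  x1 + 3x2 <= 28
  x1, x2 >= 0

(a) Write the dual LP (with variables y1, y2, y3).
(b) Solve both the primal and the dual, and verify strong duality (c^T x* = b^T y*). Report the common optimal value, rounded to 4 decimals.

The standard primal-dual pair for 'max c^T x s.t. A x <= b, x >= 0' is:
  Dual:  min b^T y  s.t.  A^T y >= c,  y >= 0.

So the dual LP is:
  minimize  9y1 + 11y2 + 28y3
  subject to:
    y1 + y3 >= 1
    y2 + 3y3 >= 1
    y1, y2, y3 >= 0

Solving the primal: x* = (9, 6.3333).
  primal value c^T x* = 15.3333.
Solving the dual: y* = (0.6667, 0, 0.3333).
  dual value b^T y* = 15.3333.
Strong duality: c^T x* = b^T y*. Confirmed.

15.3333


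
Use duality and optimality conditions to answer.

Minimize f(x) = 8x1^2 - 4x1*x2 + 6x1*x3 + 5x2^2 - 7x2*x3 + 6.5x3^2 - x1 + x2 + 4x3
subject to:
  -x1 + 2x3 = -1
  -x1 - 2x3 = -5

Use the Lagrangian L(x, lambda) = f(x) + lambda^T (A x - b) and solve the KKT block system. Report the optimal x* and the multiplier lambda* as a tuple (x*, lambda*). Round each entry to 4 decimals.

Form the Lagrangian:
  L(x, lambda) = (1/2) x^T Q x + c^T x + lambda^T (A x - b)
Stationarity (grad_x L = 0): Q x + c + A^T lambda = 0.
Primal feasibility: A x = b.

This gives the KKT block system:
  [ Q   A^T ] [ x     ]   [-c ]
  [ A    0  ] [ lambda ] = [ b ]

Solving the linear system:
  x*      = (3, 1.8, 1)
  lambda* = (17.3, 28.5)
  f(x*)   = 81.3

x* = (3, 1.8, 1), lambda* = (17.3, 28.5)


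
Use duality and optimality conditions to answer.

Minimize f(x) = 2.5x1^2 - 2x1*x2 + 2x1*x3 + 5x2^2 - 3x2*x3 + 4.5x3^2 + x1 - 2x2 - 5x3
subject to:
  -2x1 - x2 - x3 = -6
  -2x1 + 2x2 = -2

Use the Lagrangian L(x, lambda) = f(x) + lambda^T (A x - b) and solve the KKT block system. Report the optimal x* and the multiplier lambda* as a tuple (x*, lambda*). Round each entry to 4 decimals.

Form the Lagrangian:
  L(x, lambda) = (1/2) x^T Q x + c^T x + lambda^T (A x - b)
Stationarity (grad_x L = 0): Q x + c + A^T lambda = 0.
Primal feasibility: A x = b.

This gives the KKT block system:
  [ Q   A^T ] [ x     ]   [-c ]
  [ A    0  ] [ lambda ] = [ b ]

Solving the linear system:
  x*      = (2.0306, 1.0306, 0.9082)
  lambda* = (4.1429, 1.3112)
  f(x*)   = 11.4541

x* = (2.0306, 1.0306, 0.9082), lambda* = (4.1429, 1.3112)


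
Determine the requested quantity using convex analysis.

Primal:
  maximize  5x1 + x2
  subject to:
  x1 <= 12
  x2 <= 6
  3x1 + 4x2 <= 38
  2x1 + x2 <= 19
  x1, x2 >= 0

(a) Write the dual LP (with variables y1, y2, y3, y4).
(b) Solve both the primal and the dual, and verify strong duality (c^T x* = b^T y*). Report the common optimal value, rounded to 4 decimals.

The standard primal-dual pair for 'max c^T x s.t. A x <= b, x >= 0' is:
  Dual:  min b^T y  s.t.  A^T y >= c,  y >= 0.

So the dual LP is:
  minimize  12y1 + 6y2 + 38y3 + 19y4
  subject to:
    y1 + 3y3 + 2y4 >= 5
    y2 + 4y3 + y4 >= 1
    y1, y2, y3, y4 >= 0

Solving the primal: x* = (9.5, 0).
  primal value c^T x* = 47.5.
Solving the dual: y* = (0, 0, 0, 2.5).
  dual value b^T y* = 47.5.
Strong duality: c^T x* = b^T y*. Confirmed.

47.5


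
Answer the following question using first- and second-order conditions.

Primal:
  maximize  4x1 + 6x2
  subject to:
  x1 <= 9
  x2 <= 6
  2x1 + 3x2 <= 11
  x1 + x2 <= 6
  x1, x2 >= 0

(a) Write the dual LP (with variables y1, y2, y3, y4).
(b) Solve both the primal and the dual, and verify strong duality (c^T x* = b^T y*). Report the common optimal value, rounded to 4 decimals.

The standard primal-dual pair for 'max c^T x s.t. A x <= b, x >= 0' is:
  Dual:  min b^T y  s.t.  A^T y >= c,  y >= 0.

So the dual LP is:
  minimize  9y1 + 6y2 + 11y3 + 6y4
  subject to:
    y1 + 2y3 + y4 >= 4
    y2 + 3y3 + y4 >= 6
    y1, y2, y3, y4 >= 0

Solving the primal: x* = (5.5, 0).
  primal value c^T x* = 22.
Solving the dual: y* = (0, 0, 2, 0).
  dual value b^T y* = 22.
Strong duality: c^T x* = b^T y*. Confirmed.

22


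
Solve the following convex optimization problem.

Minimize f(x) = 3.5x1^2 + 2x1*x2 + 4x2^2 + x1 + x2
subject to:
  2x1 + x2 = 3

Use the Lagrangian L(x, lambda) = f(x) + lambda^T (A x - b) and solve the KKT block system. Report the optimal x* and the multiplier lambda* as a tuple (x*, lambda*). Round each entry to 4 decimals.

Form the Lagrangian:
  L(x, lambda) = (1/2) x^T Q x + c^T x + lambda^T (A x - b)
Stationarity (grad_x L = 0): Q x + c + A^T lambda = 0.
Primal feasibility: A x = b.

This gives the KKT block system:
  [ Q   A^T ] [ x     ]   [-c ]
  [ A    0  ] [ lambda ] = [ b ]

Solving the linear system:
  x*      = (1.3871, 0.2258)
  lambda* = (-5.5806)
  f(x*)   = 9.1774

x* = (1.3871, 0.2258), lambda* = (-5.5806)


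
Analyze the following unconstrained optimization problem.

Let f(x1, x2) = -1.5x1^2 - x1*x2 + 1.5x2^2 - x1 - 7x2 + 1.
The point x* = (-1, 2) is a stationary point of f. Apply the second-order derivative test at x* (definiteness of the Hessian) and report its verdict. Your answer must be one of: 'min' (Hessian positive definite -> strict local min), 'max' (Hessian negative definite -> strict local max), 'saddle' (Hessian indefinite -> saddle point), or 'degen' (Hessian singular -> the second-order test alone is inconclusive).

Compute the Hessian H = grad^2 f:
  H = [[-3, -1], [-1, 3]]
Verify stationarity: grad f(x*) = H x* + g = (0, 0).
Eigenvalues of H: -3.1623, 3.1623.
Eigenvalues have mixed signs, so H is indefinite -> x* is a saddle point.

saddle


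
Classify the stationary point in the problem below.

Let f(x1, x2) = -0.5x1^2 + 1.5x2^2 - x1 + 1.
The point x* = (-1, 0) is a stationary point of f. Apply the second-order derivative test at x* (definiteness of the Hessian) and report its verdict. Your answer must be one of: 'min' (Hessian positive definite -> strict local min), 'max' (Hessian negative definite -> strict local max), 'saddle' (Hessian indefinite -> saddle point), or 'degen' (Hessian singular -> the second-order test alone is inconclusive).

Compute the Hessian H = grad^2 f:
  H = [[-1, 0], [0, 3]]
Verify stationarity: grad f(x*) = H x* + g = (0, 0).
Eigenvalues of H: -1, 3.
Eigenvalues have mixed signs, so H is indefinite -> x* is a saddle point.

saddle


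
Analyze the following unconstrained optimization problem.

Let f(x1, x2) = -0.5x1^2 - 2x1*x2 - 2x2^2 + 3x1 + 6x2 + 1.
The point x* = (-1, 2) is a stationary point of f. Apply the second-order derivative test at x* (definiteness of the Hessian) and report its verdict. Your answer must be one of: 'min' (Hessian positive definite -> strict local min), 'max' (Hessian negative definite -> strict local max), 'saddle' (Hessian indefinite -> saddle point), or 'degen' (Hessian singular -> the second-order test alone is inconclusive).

Compute the Hessian H = grad^2 f:
  H = [[-1, -2], [-2, -4]]
Verify stationarity: grad f(x*) = H x* + g = (0, 0).
Eigenvalues of H: -5, 0.
H has a zero eigenvalue (singular; negative semidefinite but not definite), so H is neither positive definite, negative definite, nor indefinite. The second-order test alone is inconclusive -> degen.
(Indeed, f is constant along the null direction of H through x*, so x* is not a strict local extremum.)

degen


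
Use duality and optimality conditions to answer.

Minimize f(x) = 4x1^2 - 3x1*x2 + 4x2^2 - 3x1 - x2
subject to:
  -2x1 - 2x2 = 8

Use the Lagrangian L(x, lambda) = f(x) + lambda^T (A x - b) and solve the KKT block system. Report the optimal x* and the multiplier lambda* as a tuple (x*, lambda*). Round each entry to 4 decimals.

Form the Lagrangian:
  L(x, lambda) = (1/2) x^T Q x + c^T x + lambda^T (A x - b)
Stationarity (grad_x L = 0): Q x + c + A^T lambda = 0.
Primal feasibility: A x = b.

This gives the KKT block system:
  [ Q   A^T ] [ x     ]   [-c ]
  [ A    0  ] [ lambda ] = [ b ]

Solving the linear system:
  x*      = (-1.9091, -2.0909)
  lambda* = (-6)
  f(x*)   = 27.9091

x* = (-1.9091, -2.0909), lambda* = (-6)


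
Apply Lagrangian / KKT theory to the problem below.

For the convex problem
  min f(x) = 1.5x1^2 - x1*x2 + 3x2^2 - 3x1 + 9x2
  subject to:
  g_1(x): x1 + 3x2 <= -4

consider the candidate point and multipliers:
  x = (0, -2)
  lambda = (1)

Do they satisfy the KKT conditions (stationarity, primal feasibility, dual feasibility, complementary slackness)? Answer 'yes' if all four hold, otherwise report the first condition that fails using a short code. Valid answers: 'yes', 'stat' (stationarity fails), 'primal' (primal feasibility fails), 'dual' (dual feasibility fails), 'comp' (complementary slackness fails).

Gradient of f: grad f(x) = Q x + c = (-1, -3)
Constraint values g_i(x) = a_i^T x - b_i:
  g_1((0, -2)) = -2
Stationarity residual: grad f(x) + sum_i lambda_i a_i = (0, 0)
  -> stationarity OK
Primal feasibility (all g_i <= 0): OK
Dual feasibility (all lambda_i >= 0): OK
Complementary slackness (lambda_i * g_i(x) = 0 for all i): FAILS

Verdict: the first failing condition is complementary_slackness -> comp.

comp


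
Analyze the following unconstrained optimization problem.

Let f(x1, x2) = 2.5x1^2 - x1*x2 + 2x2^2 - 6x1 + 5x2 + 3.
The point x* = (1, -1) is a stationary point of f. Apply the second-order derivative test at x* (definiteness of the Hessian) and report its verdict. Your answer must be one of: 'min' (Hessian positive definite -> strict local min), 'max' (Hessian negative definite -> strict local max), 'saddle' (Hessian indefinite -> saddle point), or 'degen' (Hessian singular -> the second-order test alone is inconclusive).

Compute the Hessian H = grad^2 f:
  H = [[5, -1], [-1, 4]]
Verify stationarity: grad f(x*) = H x* + g = (0, 0).
Eigenvalues of H: 3.382, 5.618.
Both eigenvalues > 0, so H is positive definite -> x* is a strict local min.

min


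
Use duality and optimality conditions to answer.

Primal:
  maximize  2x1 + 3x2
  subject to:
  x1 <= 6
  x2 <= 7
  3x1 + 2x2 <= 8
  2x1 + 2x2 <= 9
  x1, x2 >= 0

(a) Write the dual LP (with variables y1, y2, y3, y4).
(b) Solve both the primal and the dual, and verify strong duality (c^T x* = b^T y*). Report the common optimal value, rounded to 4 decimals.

The standard primal-dual pair for 'max c^T x s.t. A x <= b, x >= 0' is:
  Dual:  min b^T y  s.t.  A^T y >= c,  y >= 0.

So the dual LP is:
  minimize  6y1 + 7y2 + 8y3 + 9y4
  subject to:
    y1 + 3y3 + 2y4 >= 2
    y2 + 2y3 + 2y4 >= 3
    y1, y2, y3, y4 >= 0

Solving the primal: x* = (0, 4).
  primal value c^T x* = 12.
Solving the dual: y* = (0, 0, 1.5, 0).
  dual value b^T y* = 12.
Strong duality: c^T x* = b^T y*. Confirmed.

12


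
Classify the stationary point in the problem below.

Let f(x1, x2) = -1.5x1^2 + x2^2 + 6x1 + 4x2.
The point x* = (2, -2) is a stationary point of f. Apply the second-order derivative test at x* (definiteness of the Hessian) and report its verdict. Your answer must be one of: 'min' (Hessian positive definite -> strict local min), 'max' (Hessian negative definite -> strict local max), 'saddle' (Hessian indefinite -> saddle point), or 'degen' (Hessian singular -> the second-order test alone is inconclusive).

Compute the Hessian H = grad^2 f:
  H = [[-3, 0], [0, 2]]
Verify stationarity: grad f(x*) = H x* + g = (0, 0).
Eigenvalues of H: -3, 2.
Eigenvalues have mixed signs, so H is indefinite -> x* is a saddle point.

saddle


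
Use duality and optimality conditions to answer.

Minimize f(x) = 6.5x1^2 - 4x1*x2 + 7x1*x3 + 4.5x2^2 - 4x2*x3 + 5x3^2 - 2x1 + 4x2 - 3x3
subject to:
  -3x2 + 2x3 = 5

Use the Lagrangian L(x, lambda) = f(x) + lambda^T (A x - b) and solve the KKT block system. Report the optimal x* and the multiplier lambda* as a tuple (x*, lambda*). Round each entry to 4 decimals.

Form the Lagrangian:
  L(x, lambda) = (1/2) x^T Q x + c^T x + lambda^T (A x - b)
Stationarity (grad_x L = 0): Q x + c + A^T lambda = 0.
Primal feasibility: A x = b.

This gives the KKT block system:
  [ Q   A^T ] [ x     ]   [-c ]
  [ A    0  ] [ lambda ] = [ b ]

Solving the linear system:
  x*      = (-0.6, -1.1846, 0.7231)
  lambda* = (-2.3846)
  f(x*)   = 3.1077

x* = (-0.6, -1.1846, 0.7231), lambda* = (-2.3846)


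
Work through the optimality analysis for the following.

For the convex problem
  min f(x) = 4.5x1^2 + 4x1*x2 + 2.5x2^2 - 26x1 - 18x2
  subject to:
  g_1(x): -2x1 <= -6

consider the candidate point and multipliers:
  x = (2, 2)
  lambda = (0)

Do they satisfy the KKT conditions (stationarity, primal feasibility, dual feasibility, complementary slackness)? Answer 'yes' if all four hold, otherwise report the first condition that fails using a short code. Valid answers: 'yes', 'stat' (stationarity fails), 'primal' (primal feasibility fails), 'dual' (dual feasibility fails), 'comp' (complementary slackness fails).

Gradient of f: grad f(x) = Q x + c = (0, 0)
Constraint values g_i(x) = a_i^T x - b_i:
  g_1((2, 2)) = 2
Stationarity residual: grad f(x) + sum_i lambda_i a_i = (0, 0)
  -> stationarity OK
Primal feasibility (all g_i <= 0): FAILS
Dual feasibility (all lambda_i >= 0): OK
Complementary slackness (lambda_i * g_i(x) = 0 for all i): OK

Verdict: the first failing condition is primal_feasibility -> primal.

primal


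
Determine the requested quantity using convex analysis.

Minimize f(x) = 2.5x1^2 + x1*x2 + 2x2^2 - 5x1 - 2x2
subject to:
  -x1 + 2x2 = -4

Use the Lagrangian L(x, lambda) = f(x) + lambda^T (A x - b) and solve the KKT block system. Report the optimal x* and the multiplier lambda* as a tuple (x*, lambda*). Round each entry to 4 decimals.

Form the Lagrangian:
  L(x, lambda) = (1/2) x^T Q x + c^T x + lambda^T (A x - b)
Stationarity (grad_x L = 0): Q x + c + A^T lambda = 0.
Primal feasibility: A x = b.

This gives the KKT block system:
  [ Q   A^T ] [ x     ]   [-c ]
  [ A    0  ] [ lambda ] = [ b ]

Solving the linear system:
  x*      = (1.7143, -1.1429)
  lambda* = (2.4286)
  f(x*)   = 1.7143

x* = (1.7143, -1.1429), lambda* = (2.4286)


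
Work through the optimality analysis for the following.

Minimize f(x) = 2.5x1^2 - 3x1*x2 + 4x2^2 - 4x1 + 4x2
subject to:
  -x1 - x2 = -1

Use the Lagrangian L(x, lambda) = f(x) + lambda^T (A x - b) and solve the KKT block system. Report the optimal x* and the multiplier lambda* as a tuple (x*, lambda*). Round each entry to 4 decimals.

Form the Lagrangian:
  L(x, lambda) = (1/2) x^T Q x + c^T x + lambda^T (A x - b)
Stationarity (grad_x L = 0): Q x + c + A^T lambda = 0.
Primal feasibility: A x = b.

This gives the KKT block system:
  [ Q   A^T ] [ x     ]   [-c ]
  [ A    0  ] [ lambda ] = [ b ]

Solving the linear system:
  x*      = (1, 0)
  lambda* = (1)
  f(x*)   = -1.5

x* = (1, 0), lambda* = (1)


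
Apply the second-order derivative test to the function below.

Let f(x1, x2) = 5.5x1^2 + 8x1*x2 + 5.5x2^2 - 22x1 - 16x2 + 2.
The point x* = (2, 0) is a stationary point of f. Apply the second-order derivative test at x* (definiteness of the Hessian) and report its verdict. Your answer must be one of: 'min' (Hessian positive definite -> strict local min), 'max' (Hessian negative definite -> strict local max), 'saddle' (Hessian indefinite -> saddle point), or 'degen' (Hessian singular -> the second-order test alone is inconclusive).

Compute the Hessian H = grad^2 f:
  H = [[11, 8], [8, 11]]
Verify stationarity: grad f(x*) = H x* + g = (0, 0).
Eigenvalues of H: 3, 19.
Both eigenvalues > 0, so H is positive definite -> x* is a strict local min.

min


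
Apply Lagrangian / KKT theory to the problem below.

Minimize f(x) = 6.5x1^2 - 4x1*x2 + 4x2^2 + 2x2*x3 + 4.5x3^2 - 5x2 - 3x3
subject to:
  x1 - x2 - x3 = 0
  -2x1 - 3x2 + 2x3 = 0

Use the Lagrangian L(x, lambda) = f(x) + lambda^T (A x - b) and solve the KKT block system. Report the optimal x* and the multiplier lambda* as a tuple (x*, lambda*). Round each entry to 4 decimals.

Form the Lagrangian:
  L(x, lambda) = (1/2) x^T Q x + c^T x + lambda^T (A x - b)
Stationarity (grad_x L = 0): Q x + c + A^T lambda = 0.
Primal feasibility: A x = b.

This gives the KKT block system:
  [ Q   A^T ] [ x     ]   [-c ]
  [ A    0  ] [ lambda ] = [ b ]

Solving the linear system:
  x*      = (0.1364, 0, 0.1364)
  lambda* = (-3.1727, -0.7)
  f(x*)   = -0.2045

x* = (0.1364, 0, 0.1364), lambda* = (-3.1727, -0.7)


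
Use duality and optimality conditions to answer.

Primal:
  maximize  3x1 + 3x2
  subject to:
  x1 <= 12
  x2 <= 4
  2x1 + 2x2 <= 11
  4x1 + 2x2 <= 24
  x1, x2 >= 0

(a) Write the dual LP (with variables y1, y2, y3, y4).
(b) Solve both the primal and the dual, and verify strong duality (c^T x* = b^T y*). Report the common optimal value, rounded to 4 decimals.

The standard primal-dual pair for 'max c^T x s.t. A x <= b, x >= 0' is:
  Dual:  min b^T y  s.t.  A^T y >= c,  y >= 0.

So the dual LP is:
  minimize  12y1 + 4y2 + 11y3 + 24y4
  subject to:
    y1 + 2y3 + 4y4 >= 3
    y2 + 2y3 + 2y4 >= 3
    y1, y2, y3, y4 >= 0

Solving the primal: x* = (5.5, 0).
  primal value c^T x* = 16.5.
Solving the dual: y* = (0, 0, 1.5, 0).
  dual value b^T y* = 16.5.
Strong duality: c^T x* = b^T y*. Confirmed.

16.5


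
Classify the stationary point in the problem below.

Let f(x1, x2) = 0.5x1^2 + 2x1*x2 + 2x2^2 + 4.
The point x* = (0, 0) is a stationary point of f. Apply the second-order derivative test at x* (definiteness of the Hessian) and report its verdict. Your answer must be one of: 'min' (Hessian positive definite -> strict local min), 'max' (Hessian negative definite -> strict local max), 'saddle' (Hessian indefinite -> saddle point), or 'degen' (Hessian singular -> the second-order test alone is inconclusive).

Compute the Hessian H = grad^2 f:
  H = [[1, 2], [2, 4]]
Verify stationarity: grad f(x*) = H x* + g = (0, 0).
Eigenvalues of H: 0, 5.
H has a zero eigenvalue (singular; positive semidefinite but not definite), so H is neither positive definite, negative definite, nor indefinite. The second-order test alone is inconclusive -> degen.
(Indeed, f is constant along the null direction of H through x*, so x* is not a strict local extremum.)

degen


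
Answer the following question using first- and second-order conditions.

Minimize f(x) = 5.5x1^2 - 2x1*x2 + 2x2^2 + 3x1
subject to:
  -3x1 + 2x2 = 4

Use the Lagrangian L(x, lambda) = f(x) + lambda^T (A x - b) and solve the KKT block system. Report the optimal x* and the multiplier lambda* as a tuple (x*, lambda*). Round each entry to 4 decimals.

Form the Lagrangian:
  L(x, lambda) = (1/2) x^T Q x + c^T x + lambda^T (A x - b)
Stationarity (grad_x L = 0): Q x + c + A^T lambda = 0.
Primal feasibility: A x = b.

This gives the KKT block system:
  [ Q   A^T ] [ x     ]   [-c ]
  [ A    0  ] [ lambda ] = [ b ]

Solving the linear system:
  x*      = (-0.7857, 0.8214)
  lambda* = (-2.4286)
  f(x*)   = 3.6786

x* = (-0.7857, 0.8214), lambda* = (-2.4286)


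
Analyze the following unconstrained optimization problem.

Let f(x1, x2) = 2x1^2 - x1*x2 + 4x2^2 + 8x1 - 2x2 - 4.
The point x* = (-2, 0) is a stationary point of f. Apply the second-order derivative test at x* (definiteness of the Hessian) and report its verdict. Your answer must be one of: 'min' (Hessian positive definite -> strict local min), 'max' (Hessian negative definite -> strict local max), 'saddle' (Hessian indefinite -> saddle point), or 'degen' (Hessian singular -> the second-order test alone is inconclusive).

Compute the Hessian H = grad^2 f:
  H = [[4, -1], [-1, 8]]
Verify stationarity: grad f(x*) = H x* + g = (0, 0).
Eigenvalues of H: 3.7639, 8.2361.
Both eigenvalues > 0, so H is positive definite -> x* is a strict local min.

min


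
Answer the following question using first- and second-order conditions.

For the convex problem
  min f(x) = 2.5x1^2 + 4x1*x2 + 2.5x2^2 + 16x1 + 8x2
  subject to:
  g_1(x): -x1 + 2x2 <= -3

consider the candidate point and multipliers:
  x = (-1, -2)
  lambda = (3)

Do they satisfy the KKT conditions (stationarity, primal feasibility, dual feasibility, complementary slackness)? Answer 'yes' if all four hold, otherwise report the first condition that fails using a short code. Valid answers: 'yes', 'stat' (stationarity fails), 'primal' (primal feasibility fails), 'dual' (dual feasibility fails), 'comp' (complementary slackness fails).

Gradient of f: grad f(x) = Q x + c = (3, -6)
Constraint values g_i(x) = a_i^T x - b_i:
  g_1((-1, -2)) = 0
Stationarity residual: grad f(x) + sum_i lambda_i a_i = (0, 0)
  -> stationarity OK
Primal feasibility (all g_i <= 0): OK
Dual feasibility (all lambda_i >= 0): OK
Complementary slackness (lambda_i * g_i(x) = 0 for all i): OK

Verdict: yes, KKT holds.

yes


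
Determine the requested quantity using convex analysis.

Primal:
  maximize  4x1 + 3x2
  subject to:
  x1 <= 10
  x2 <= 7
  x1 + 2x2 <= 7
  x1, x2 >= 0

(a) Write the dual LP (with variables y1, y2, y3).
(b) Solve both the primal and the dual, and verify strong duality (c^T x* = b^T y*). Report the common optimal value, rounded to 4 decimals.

The standard primal-dual pair for 'max c^T x s.t. A x <= b, x >= 0' is:
  Dual:  min b^T y  s.t.  A^T y >= c,  y >= 0.

So the dual LP is:
  minimize  10y1 + 7y2 + 7y3
  subject to:
    y1 + y3 >= 4
    y2 + 2y3 >= 3
    y1, y2, y3 >= 0

Solving the primal: x* = (7, 0).
  primal value c^T x* = 28.
Solving the dual: y* = (0, 0, 4).
  dual value b^T y* = 28.
Strong duality: c^T x* = b^T y*. Confirmed.

28


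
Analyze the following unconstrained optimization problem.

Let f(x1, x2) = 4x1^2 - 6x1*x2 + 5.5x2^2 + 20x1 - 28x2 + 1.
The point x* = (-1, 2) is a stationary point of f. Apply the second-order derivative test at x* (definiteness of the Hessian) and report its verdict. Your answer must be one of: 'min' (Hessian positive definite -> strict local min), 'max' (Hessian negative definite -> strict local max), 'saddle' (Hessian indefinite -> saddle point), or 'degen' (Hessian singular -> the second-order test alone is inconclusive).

Compute the Hessian H = grad^2 f:
  H = [[8, -6], [-6, 11]]
Verify stationarity: grad f(x*) = H x* + g = (0, 0).
Eigenvalues of H: 3.3153, 15.6847.
Both eigenvalues > 0, so H is positive definite -> x* is a strict local min.

min


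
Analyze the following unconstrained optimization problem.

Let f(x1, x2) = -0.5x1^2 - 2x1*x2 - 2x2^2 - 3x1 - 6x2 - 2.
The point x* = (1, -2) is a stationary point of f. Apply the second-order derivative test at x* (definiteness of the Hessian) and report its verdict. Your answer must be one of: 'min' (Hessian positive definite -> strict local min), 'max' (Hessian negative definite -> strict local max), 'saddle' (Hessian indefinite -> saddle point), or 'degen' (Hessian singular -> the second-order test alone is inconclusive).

Compute the Hessian H = grad^2 f:
  H = [[-1, -2], [-2, -4]]
Verify stationarity: grad f(x*) = H x* + g = (0, 0).
Eigenvalues of H: -5, 0.
H has a zero eigenvalue (singular; negative semidefinite but not definite), so H is neither positive definite, negative definite, nor indefinite. The second-order test alone is inconclusive -> degen.
(Indeed, f is constant along the null direction of H through x*, so x* is not a strict local extremum.)

degen


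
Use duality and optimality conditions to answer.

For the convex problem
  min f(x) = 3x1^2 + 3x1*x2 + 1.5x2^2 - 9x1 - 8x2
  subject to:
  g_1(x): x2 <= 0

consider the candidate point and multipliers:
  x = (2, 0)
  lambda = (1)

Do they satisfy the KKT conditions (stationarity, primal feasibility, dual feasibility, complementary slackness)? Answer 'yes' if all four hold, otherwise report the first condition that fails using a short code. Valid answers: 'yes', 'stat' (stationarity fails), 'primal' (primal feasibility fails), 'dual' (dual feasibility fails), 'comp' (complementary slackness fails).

Gradient of f: grad f(x) = Q x + c = (3, -2)
Constraint values g_i(x) = a_i^T x - b_i:
  g_1((2, 0)) = 0
Stationarity residual: grad f(x) + sum_i lambda_i a_i = (3, -1)
  -> stationarity FAILS
Primal feasibility (all g_i <= 0): OK
Dual feasibility (all lambda_i >= 0): OK
Complementary slackness (lambda_i * g_i(x) = 0 for all i): OK

Verdict: the first failing condition is stationarity -> stat.

stat


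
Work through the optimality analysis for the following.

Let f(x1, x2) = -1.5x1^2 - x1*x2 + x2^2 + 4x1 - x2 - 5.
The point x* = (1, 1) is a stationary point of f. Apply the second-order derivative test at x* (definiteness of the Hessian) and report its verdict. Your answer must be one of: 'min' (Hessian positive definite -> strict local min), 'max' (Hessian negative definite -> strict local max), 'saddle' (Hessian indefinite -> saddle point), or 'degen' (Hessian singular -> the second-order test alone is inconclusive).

Compute the Hessian H = grad^2 f:
  H = [[-3, -1], [-1, 2]]
Verify stationarity: grad f(x*) = H x* + g = (0, 0).
Eigenvalues of H: -3.1926, 2.1926.
Eigenvalues have mixed signs, so H is indefinite -> x* is a saddle point.

saddle


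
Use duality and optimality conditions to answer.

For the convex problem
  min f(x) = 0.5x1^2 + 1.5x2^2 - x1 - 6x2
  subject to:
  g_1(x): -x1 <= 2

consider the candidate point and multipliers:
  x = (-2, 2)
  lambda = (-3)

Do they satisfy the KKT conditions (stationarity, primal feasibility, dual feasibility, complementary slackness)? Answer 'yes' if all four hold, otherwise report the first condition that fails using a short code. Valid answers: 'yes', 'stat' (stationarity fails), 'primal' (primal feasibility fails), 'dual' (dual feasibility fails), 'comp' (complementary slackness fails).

Gradient of f: grad f(x) = Q x + c = (-3, 0)
Constraint values g_i(x) = a_i^T x - b_i:
  g_1((-2, 2)) = 0
Stationarity residual: grad f(x) + sum_i lambda_i a_i = (0, 0)
  -> stationarity OK
Primal feasibility (all g_i <= 0): OK
Dual feasibility (all lambda_i >= 0): FAILS
Complementary slackness (lambda_i * g_i(x) = 0 for all i): OK

Verdict: the first failing condition is dual_feasibility -> dual.

dual


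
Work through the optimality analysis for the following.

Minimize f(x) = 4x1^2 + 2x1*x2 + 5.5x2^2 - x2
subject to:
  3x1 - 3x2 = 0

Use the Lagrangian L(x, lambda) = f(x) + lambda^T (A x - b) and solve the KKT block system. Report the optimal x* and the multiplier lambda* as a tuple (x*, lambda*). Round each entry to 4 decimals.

Form the Lagrangian:
  L(x, lambda) = (1/2) x^T Q x + c^T x + lambda^T (A x - b)
Stationarity (grad_x L = 0): Q x + c + A^T lambda = 0.
Primal feasibility: A x = b.

This gives the KKT block system:
  [ Q   A^T ] [ x     ]   [-c ]
  [ A    0  ] [ lambda ] = [ b ]

Solving the linear system:
  x*      = (0.0435, 0.0435)
  lambda* = (-0.1449)
  f(x*)   = -0.0217

x* = (0.0435, 0.0435), lambda* = (-0.1449)


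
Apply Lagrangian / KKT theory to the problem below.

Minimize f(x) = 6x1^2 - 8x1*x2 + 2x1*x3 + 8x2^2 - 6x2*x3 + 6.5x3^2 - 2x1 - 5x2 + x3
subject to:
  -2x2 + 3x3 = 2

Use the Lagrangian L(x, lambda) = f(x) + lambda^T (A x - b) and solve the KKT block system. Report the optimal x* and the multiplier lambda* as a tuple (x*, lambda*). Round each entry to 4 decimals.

Form the Lagrangian:
  L(x, lambda) = (1/2) x^T Q x + c^T x + lambda^T (A x - b)
Stationarity (grad_x L = 0): Q x + c + A^T lambda = 0.
Primal feasibility: A x = b.

This gives the KKT block system:
  [ Q   A^T ] [ x     ]   [-c ]
  [ A    0  ] [ lambda ] = [ b ]

Solving the linear system:
  x*      = (0.2169, 0.2904, 0.8603)
  lambda* = (-3.625)
  f(x*)   = 3.1121

x* = (0.2169, 0.2904, 0.8603), lambda* = (-3.625)


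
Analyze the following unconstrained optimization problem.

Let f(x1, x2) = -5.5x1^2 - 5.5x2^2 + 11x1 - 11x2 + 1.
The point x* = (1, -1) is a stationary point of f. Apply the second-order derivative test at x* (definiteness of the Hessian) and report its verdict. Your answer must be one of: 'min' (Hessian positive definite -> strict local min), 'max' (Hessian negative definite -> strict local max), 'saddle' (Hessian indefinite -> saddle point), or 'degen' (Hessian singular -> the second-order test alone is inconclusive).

Compute the Hessian H = grad^2 f:
  H = [[-11, 0], [0, -11]]
Verify stationarity: grad f(x*) = H x* + g = (0, 0).
Eigenvalues of H: -11, -11.
Both eigenvalues < 0, so H is negative definite -> x* is a strict local max.

max


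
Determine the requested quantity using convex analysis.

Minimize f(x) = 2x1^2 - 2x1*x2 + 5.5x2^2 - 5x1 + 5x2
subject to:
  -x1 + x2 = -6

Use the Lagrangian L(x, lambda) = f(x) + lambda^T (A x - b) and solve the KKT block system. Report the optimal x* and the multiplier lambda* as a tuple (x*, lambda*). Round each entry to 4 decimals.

Form the Lagrangian:
  L(x, lambda) = (1/2) x^T Q x + c^T x + lambda^T (A x - b)
Stationarity (grad_x L = 0): Q x + c + A^T lambda = 0.
Primal feasibility: A x = b.

This gives the KKT block system:
  [ Q   A^T ] [ x     ]   [-c ]
  [ A    0  ] [ lambda ] = [ b ]

Solving the linear system:
  x*      = (4.9091, -1.0909)
  lambda* = (16.8182)
  f(x*)   = 35.4545

x* = (4.9091, -1.0909), lambda* = (16.8182)


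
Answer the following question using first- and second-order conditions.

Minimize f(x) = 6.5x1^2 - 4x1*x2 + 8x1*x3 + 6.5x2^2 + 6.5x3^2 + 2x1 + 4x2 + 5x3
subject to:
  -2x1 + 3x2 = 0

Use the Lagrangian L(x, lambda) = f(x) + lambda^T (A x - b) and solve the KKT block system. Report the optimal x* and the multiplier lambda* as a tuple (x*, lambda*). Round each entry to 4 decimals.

Form the Lagrangian:
  L(x, lambda) = (1/2) x^T Q x + c^T x + lambda^T (A x - b)
Stationarity (grad_x L = 0): Q x + c + A^T lambda = 0.
Primal feasibility: A x = b.

This gives the KKT block system:
  [ Q   A^T ] [ x     ]   [-c ]
  [ A    0  ] [ lambda ] = [ b ]

Solving the linear system:
  x*      = (-0.1866, -0.1244, -0.2698)
  lambda* = (-1.0431)
  f(x*)   = -1.1098

x* = (-0.1866, -0.1244, -0.2698), lambda* = (-1.0431)
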